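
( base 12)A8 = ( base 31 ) 44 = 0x80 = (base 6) 332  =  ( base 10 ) 128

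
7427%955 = 742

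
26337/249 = 105 + 64/83 = 105.77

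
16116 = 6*2686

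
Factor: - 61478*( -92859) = 5708785602 =2^1 *3^1*13^1*59^1*521^1*  2381^1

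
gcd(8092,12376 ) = 476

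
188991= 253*747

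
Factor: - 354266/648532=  - 177133/324266= - 2^( - 1)*11^1 * 73^( - 1)*2221^( - 1 ) * 16103^1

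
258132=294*878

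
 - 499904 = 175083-674987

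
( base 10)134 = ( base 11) 112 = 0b10000110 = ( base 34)3w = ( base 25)59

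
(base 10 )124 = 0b1111100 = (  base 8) 174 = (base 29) 48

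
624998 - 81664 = 543334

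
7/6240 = 7/6240 = 0.00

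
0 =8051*0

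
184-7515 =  - 7331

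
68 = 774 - 706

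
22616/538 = 11308/269=42.04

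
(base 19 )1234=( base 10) 7642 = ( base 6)55214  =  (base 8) 16732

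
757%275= 207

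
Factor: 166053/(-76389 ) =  - 25463^( - 1)*55351^1 = - 55351/25463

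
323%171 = 152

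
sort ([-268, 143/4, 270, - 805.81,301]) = [ - 805.81, - 268,143/4, 270,301 ]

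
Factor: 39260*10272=2^7*3^1*5^1*13^1*107^1*151^1 = 403278720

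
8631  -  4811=3820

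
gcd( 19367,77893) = 1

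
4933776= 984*5014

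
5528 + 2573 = 8101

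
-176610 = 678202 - 854812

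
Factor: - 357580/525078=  -190/279 = - 2^1*3^(  -  2) *5^1  *19^1*31^( - 1 )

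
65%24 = 17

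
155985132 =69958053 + 86027079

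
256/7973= 256/7973 = 0.03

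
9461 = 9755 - 294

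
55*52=2860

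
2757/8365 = 2757/8365 = 0.33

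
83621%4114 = 1341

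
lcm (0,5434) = 0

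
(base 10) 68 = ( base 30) 28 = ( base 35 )1x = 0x44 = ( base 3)2112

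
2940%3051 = 2940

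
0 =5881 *0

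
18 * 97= 1746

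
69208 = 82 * 844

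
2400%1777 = 623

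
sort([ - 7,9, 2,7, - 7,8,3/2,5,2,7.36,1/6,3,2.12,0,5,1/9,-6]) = [- 7, - 7, - 6,0, 1/9,1/6,3/2 , 2,2, 2.12,3, 5,5 , 7,7.36,8,9]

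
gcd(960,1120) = 160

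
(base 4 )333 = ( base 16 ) 3F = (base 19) 36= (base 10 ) 63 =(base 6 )143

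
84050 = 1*84050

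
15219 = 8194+7025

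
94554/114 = 829 + 8/19=829.42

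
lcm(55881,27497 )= 1732311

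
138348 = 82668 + 55680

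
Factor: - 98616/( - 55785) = 2^3*5^(-1)*7^1*587^1*3719^( - 1)=32872/18595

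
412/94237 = 412/94237= 0.00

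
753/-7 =-108+3/7 = - 107.57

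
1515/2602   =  1515/2602 = 0.58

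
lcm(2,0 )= 0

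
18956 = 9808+9148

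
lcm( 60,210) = 420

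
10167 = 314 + 9853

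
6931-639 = 6292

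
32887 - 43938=-11051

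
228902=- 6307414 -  - 6536316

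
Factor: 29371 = 23^1 *1277^1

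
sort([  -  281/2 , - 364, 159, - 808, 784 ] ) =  [ -808, - 364, - 281/2 , 159,784]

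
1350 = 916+434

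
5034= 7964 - 2930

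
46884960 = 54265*864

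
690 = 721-31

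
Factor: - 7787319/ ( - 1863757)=3^1*7^( - 1)*181^( - 1)*1471^( - 1 )*2595773^1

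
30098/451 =66 + 332/451 = 66.74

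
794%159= 158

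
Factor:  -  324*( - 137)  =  44388 =2^2 * 3^4*137^1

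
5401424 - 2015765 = 3385659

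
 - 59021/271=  - 218 +57/271 = -217.79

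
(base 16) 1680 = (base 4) 1122000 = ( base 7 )22536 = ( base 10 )5760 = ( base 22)bji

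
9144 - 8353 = 791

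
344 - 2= 342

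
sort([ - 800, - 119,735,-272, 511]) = [  -  800,-272, - 119, 511,735] 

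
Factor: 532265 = 5^1 * 106453^1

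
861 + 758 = 1619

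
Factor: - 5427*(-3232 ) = 17540064 = 2^5*3^4 * 67^1*101^1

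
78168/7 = 78168/7 = 11166.86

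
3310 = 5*662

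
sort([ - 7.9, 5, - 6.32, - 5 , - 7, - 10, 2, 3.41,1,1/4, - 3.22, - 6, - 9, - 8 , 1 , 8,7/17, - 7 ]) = [  -  10, - 9, - 8, - 7.9, - 7, - 7, - 6.32, - 6, - 5,-3.22,1/4, 7/17,1, 1 , 2,3.41, 5, 8 ] 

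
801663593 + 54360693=856024286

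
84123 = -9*( - 9347 )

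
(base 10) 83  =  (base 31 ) 2L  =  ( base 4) 1103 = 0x53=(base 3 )10002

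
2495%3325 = 2495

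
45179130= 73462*615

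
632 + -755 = -123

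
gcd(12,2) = 2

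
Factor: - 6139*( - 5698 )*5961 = 208515911142 = 2^1*3^1 * 7^2*11^1 * 37^1*877^1 *1987^1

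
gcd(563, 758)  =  1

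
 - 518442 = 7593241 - 8111683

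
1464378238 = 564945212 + 899433026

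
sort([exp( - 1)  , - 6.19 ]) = [-6.19,exp(-1) ]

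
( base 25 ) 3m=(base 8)141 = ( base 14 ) 6d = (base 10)97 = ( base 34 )2t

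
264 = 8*33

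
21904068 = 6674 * 3282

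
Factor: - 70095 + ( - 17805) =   -  87900= - 2^2  *3^1*5^2*293^1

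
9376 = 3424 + 5952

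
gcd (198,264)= 66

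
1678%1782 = 1678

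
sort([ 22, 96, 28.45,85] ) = [22, 28.45, 85,  96 ]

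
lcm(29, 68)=1972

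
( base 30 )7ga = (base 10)6790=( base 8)15206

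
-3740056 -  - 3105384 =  - 634672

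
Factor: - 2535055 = - 5^1*37^1*71^1*193^1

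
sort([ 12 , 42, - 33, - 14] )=[-33,  -  14, 12,42 ] 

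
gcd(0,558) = 558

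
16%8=0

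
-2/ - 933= 2/933 = 0.00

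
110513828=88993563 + 21520265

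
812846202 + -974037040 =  - 161190838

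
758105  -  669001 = 89104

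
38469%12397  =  1278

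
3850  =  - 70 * (-55 ) 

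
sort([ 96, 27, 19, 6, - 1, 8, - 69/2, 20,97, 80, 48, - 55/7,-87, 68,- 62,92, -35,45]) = [ - 87, - 62, - 35, - 69/2,-55/7, - 1, 6,8,19,20,27, 45, 48, 68 , 80,92, 96, 97]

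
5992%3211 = 2781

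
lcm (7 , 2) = 14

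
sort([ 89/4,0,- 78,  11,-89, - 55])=[-89, - 78, - 55, 0,11,89/4 ] 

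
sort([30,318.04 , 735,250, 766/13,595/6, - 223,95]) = [  -  223,30, 766/13, 95,595/6,  250,318.04 , 735 ] 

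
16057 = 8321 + 7736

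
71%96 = 71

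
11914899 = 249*47851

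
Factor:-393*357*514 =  - 2^1*3^2*7^1*17^1*131^1*257^1 = - 72114714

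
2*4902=9804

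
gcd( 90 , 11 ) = 1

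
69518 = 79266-9748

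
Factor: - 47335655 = - 5^1*179^1*52889^1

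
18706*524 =9801944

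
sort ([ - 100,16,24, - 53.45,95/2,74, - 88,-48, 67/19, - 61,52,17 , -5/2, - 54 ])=[ - 100, - 88, - 61, - 54, - 53.45, - 48,  -  5/2, 67/19, 16, 17, 24, 95/2,52,74 ]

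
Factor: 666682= 2^1*333341^1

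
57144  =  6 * 9524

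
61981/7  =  8854 + 3/7 = 8854.43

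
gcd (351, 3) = 3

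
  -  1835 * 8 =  - 14680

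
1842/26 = 921/13 = 70.85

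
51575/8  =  51575/8= 6446.88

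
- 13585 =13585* (-1 )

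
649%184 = 97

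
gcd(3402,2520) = 126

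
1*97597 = 97597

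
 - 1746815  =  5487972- 7234787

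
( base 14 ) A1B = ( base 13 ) B99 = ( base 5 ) 30420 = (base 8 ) 3701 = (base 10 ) 1985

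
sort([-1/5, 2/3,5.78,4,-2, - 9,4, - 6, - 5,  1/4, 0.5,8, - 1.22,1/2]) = [ - 9, - 6, - 5, - 2,-1.22, - 1/5,1/4,0.5,1/2, 2/3 , 4,4, 5.78, 8] 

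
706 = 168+538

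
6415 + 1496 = 7911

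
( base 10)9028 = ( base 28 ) bec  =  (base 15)2a1d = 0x2344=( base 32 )8Q4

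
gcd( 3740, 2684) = 44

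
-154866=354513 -509379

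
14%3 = 2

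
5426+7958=13384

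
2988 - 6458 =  - 3470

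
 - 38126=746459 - 784585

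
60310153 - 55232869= 5077284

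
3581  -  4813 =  - 1232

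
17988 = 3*5996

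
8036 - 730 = 7306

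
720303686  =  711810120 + 8493566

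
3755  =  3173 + 582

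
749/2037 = 107/291 =0.37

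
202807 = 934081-731274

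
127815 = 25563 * 5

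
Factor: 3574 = 2^1*1787^1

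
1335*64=85440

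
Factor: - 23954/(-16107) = 2^1 * 3^ ( - 1 )*13^(  -  1 )*29^1  =  58/39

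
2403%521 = 319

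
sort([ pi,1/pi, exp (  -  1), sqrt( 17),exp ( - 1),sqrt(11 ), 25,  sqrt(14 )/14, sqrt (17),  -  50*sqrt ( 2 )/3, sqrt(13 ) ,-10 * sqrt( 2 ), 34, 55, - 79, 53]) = [ - 79,  -  50* sqrt ( 2 )/3, - 10*sqrt( 2 ),sqrt(  14)/14,  1/pi, exp(-1 ), exp( - 1 ), pi,sqrt(11),sqrt ( 13),  sqrt( 17 ), sqrt(17),25, 34, 53, 55]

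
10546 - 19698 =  - 9152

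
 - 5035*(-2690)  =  13544150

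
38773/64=38773/64 = 605.83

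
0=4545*0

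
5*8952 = 44760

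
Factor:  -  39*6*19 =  - 4446 = - 2^1*3^2 * 13^1*19^1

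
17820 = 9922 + 7898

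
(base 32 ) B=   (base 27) b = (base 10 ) 11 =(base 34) b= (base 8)13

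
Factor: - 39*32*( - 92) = 2^7*3^1*13^1* 23^1  =  114816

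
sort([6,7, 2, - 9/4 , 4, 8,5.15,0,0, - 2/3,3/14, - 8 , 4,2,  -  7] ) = [ - 8,  -  7, - 9/4, - 2/3,0,0,3/14, 2, 2, 4, 4, 5.15, 6, 7, 8]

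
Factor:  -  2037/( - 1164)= 2^ ( - 2 )*7^1 = 7/4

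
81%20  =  1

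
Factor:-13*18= -2^1*3^2* 13^1 = - 234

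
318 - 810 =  - 492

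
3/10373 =3/10373 =0.00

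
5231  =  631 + 4600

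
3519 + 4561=8080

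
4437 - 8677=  - 4240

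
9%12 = 9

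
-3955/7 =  - 565 = -565.00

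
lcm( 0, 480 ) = 0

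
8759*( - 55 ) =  - 481745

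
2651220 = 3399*780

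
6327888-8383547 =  - 2055659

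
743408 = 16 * 46463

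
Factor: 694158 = 2^1 * 3^1*115693^1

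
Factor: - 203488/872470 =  - 2^4*5^( - 1)*43^( - 1 )*2029^( - 1) * 6359^1 = -101744/436235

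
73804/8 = 18451/2 = 9225.50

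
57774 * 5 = 288870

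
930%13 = 7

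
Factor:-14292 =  -2^2*3^2 * 397^1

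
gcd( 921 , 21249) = 3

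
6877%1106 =241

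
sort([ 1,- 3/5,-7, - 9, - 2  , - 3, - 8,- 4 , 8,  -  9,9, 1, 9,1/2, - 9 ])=[ - 9, - 9,  -  9, - 8, - 7, - 4, - 3, - 2, - 3/5,1/2, 1,1,8  ,  9,9]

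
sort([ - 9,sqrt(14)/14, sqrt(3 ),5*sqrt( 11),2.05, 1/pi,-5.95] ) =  [ - 9, - 5.95,sqrt ( 14)/14,1/pi, sqrt(3), 2.05, 5*sqrt( 11) ] 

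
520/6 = 260/3= 86.67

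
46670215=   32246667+14423548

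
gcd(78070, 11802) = 2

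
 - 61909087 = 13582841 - 75491928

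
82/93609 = 82/93609 =0.00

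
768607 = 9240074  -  8471467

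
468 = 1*468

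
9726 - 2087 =7639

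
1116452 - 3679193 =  - 2562741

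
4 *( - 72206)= -288824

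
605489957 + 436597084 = 1042087041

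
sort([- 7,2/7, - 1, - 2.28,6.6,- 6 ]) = [ - 7, - 6, - 2.28, -1, 2/7,  6.6 ] 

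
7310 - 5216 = 2094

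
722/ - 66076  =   - 361/33038 = - 0.01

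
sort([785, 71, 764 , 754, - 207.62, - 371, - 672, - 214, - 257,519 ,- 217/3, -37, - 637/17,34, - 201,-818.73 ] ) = [ - 818.73, - 672,  -  371,- 257, - 214, -207.62, - 201, - 217/3,-637/17,  -  37, 34 , 71,519,754, 764, 785]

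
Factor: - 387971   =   - 387971^1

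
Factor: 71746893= 3^2*2399^1*3323^1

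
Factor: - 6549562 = -2^1*353^1*9277^1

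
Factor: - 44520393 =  - 3^1*14840131^1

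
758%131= 103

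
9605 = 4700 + 4905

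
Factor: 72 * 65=2^3*3^2 * 5^1 * 13^1=4680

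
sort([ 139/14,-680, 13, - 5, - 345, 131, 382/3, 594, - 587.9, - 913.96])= [ - 913.96,  -  680, - 587.9, - 345, - 5,139/14, 13, 382/3, 131, 594]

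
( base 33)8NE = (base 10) 9485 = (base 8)22415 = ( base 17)1FDG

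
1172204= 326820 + 845384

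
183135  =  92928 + 90207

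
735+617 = 1352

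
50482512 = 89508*564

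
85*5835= 495975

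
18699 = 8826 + 9873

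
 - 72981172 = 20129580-93110752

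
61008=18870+42138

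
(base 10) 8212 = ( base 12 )4904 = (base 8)20024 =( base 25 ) d3c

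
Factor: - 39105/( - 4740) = 33/4 =2^ (-2 )*3^1*11^1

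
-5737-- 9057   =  3320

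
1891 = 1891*1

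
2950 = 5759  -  2809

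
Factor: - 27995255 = -5^1*23^1*243437^1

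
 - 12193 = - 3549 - 8644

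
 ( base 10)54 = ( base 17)33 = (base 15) 39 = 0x36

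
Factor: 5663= 7^1*809^1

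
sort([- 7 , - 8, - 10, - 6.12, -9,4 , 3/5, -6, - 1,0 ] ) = [ - 10, - 9, - 8 , - 7, -6.12,-6, - 1,  0, 3/5,4 ]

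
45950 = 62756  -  16806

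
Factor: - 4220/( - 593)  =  2^2 * 5^1*211^1 * 593^( - 1)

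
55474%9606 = 7444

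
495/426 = 165/142 = 1.16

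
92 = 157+-65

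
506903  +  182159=689062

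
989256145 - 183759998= 805496147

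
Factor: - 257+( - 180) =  - 437 = - 19^1*23^1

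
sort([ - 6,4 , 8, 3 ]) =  [ - 6,3, 4, 8 ]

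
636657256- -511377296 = 1148034552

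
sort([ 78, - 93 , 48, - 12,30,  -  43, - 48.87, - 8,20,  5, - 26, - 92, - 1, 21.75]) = [ - 93, - 92, - 48.87, - 43, -26, - 12,-8, - 1,5,20,21.75,  30, 48,78]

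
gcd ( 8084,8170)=86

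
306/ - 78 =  - 4 + 1/13 = -3.92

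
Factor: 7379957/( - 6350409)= - 3^ ( - 2)*  54277^( - 1 )*567689^1 = -567689/488493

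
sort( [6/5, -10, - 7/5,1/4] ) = [-10, - 7/5,1/4 , 6/5 ]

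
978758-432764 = 545994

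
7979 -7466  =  513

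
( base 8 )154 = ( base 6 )300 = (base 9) 130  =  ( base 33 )39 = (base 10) 108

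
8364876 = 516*16211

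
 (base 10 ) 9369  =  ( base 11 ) 7048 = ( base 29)B42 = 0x2499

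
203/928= 7/32  =  0.22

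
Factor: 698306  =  2^1*7^1 * 31^1* 1609^1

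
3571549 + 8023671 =11595220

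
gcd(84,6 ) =6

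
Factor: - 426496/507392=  - 833/991 = - 7^2*17^1*991^( - 1) 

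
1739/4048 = 1739/4048 = 0.43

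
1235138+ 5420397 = 6655535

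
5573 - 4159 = 1414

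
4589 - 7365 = -2776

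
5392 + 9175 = 14567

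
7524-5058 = 2466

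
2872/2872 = 1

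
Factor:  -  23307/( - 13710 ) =17/10 = 2^( - 1)*5^( - 1) * 17^1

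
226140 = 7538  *30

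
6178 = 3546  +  2632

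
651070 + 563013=1214083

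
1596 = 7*228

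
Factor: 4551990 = 2^1*3^1*5^1 *151733^1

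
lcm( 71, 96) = 6816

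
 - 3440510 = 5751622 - 9192132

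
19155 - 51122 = -31967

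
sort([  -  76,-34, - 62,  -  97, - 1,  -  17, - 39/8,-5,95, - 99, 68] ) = [-99, - 97, - 76, -62, - 34, - 17, - 5, - 39/8,-1,68  ,  95] 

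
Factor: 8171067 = 3^1*17^1*160217^1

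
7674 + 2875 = 10549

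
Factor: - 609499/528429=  - 827/717 = - 3^( - 1 )*239^ ( - 1)*827^1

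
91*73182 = 6659562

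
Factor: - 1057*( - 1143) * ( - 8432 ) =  - 2^4*3^2*7^1*17^1*31^1*127^1*151^1=   - 10187129232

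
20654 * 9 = 185886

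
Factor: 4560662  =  2^1*2280331^1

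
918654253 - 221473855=697180398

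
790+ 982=1772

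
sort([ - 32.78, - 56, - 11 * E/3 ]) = [ - 56, - 32.78, - 11*E/3 ] 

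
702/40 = 17 + 11/20 = 17.55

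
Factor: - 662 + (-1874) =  - 2536=   - 2^3*317^1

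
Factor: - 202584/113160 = -367/205 = -5^( - 1 )*41^( - 1) * 367^1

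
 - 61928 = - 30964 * 2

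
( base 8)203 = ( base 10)131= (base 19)6h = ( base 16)83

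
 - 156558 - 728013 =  - 884571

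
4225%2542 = 1683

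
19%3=1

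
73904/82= 901 + 11/41 = 901.27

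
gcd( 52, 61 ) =1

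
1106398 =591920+514478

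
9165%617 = 527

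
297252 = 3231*92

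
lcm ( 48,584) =3504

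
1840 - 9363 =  - 7523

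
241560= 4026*60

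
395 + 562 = 957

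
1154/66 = 17 + 16/33 = 17.48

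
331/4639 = 331/4639 = 0.07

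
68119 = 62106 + 6013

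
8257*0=0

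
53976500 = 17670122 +36306378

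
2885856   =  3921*736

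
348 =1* 348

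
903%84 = 63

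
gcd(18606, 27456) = 6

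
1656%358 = 224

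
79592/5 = 15918 +2/5 = 15918.40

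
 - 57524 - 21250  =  -78774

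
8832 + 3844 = 12676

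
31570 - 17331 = 14239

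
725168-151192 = 573976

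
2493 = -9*(- 277)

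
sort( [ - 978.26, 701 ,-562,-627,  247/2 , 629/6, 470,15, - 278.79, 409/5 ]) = [-978.26, - 627,-562, - 278.79,15,409/5, 629/6,247/2, 470, 701] 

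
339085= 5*67817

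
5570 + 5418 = 10988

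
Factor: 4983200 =2^5 * 5^2*6229^1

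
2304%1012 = 280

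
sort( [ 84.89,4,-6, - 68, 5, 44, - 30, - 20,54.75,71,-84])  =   [  -  84,-68,- 30, - 20,-6,4, 5, 44,54.75, 71, 84.89 ] 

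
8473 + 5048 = 13521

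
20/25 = 4/5 = 0.80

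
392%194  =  4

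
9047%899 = 57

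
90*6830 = 614700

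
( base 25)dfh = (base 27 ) BIC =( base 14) 3165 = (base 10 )8517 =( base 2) 10000101000101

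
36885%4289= 2573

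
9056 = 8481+575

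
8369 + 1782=10151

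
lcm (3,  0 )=0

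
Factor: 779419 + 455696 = 1235115 = 3^3 * 5^1*7^1*1307^1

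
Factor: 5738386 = 2^1*701^1*4093^1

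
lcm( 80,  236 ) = 4720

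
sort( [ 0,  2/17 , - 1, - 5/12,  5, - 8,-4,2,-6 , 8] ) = [ - 8, - 6, - 4  , - 1, - 5/12, 0,2/17,2,5,  8] 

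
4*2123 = 8492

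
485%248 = 237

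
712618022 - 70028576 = 642589446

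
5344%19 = 5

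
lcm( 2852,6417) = 25668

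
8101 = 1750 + 6351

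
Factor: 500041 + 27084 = 527125 = 5^3*4217^1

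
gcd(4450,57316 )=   178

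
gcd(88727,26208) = 1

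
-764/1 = - 764=- 764.00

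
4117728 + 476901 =4594629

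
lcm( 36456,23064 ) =1130136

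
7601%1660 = 961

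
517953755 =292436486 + 225517269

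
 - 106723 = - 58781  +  -47942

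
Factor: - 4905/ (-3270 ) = 2^(-1)*3^1 = 3/2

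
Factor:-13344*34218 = - 456604992 = - 2^6*3^3*139^1*1901^1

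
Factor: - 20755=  - 5^1*  7^1*593^1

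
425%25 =0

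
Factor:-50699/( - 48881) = 7^(-1 )*11^2 *419^1*6983^( -1)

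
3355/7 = 3355/7 = 479.29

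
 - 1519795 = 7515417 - 9035212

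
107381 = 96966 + 10415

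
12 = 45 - 33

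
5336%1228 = 424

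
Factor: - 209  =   - 11^1*19^1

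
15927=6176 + 9751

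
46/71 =46/71= 0.65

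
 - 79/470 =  - 1 + 391/470 = -0.17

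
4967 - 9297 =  - 4330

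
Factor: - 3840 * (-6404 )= 2^10 * 3^1*5^1*1601^1 = 24591360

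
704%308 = 88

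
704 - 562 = 142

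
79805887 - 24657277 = 55148610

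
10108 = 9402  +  706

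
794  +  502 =1296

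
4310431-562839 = 3747592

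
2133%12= 9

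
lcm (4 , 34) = 68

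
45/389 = 45/389 = 0.12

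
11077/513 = 21 + 16/27  =  21.59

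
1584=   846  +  738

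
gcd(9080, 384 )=8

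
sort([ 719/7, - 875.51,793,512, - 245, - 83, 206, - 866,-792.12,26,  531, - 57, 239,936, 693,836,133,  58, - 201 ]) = [- 875.51, - 866, - 792.12, - 245, - 201, - 83, - 57,26,  58,719/7,133,  206 , 239,512,531,693 , 793, 836,  936]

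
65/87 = 65/87 = 0.75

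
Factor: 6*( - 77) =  - 462 = - 2^1*3^1*7^1 * 11^1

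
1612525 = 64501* 25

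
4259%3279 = 980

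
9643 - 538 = 9105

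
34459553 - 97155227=-62695674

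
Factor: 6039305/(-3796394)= - 2^(- 1)*5^1*7^(- 1)*61^1*373^( - 1 )*727^( - 1)*19801^1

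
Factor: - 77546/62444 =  - 2^( - 1 ) * 7^1*29^1 * 67^( - 1)*191^1*233^( - 1 ) =- 38773/31222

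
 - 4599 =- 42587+37988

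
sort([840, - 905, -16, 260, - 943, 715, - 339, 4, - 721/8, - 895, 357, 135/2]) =[ - 943, - 905, - 895, - 339, - 721/8, - 16, 4,  135/2, 260,  357,715, 840]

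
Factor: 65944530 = 2^1*3^4*5^1*17^1*4789^1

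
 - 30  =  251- 281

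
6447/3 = 2149 =2149.00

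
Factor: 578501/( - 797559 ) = - 82643/113937 = -  3^(-1)*11^2*163^(-1)*233^(-1)*683^1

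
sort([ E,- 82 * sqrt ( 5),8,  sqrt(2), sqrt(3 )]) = [- 82*sqrt ( 5 ), sqrt(2),sqrt( 3),E,8 ] 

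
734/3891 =734/3891 = 0.19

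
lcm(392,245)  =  1960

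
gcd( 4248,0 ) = 4248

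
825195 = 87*9485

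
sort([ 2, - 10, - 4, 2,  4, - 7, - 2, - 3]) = [ - 10, - 7, - 4, - 3, - 2,2,2 , 4 ] 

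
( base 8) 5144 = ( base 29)34L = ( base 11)1AA9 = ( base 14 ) D80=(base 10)2660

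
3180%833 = 681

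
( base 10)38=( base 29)19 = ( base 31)17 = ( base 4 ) 212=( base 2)100110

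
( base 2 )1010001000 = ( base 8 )1210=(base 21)19i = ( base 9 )800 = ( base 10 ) 648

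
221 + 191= 412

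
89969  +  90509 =180478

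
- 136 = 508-644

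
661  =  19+642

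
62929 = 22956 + 39973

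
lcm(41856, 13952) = 41856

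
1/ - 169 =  - 1 + 168/169 = - 0.01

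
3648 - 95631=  - 91983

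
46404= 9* 5156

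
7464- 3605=3859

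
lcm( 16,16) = 16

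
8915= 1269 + 7646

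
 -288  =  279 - 567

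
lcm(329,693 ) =32571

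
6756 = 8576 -1820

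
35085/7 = 35085/7= 5012.14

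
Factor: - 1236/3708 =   -  1/3 =- 3^( - 1 )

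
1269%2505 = 1269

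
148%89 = 59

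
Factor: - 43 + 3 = -40 = - 2^3*5^1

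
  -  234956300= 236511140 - 471467440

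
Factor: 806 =2^1*13^1 * 31^1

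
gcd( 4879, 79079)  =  7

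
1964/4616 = 491/1154 = 0.43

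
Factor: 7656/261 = 88/3  =  2^3 * 3^( - 1)*11^1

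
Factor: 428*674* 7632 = 2201618304 = 2^7*3^2*53^1*107^1*337^1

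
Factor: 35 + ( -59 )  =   - 24 = - 2^3*3^1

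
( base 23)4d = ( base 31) 3C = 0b1101001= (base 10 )105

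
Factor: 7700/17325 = 4/9 = 2^2*3^( - 2) 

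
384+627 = 1011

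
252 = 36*7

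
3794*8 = 30352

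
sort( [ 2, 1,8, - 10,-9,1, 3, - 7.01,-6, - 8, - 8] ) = [ - 10, - 9, - 8,-8, - 7.01, - 6,1,1, 2,3, 8]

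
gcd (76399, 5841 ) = 1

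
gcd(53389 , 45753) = 1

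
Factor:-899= - 29^1*31^1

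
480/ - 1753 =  -1 + 1273/1753= - 0.27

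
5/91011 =5/91011=0.00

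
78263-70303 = 7960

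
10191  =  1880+8311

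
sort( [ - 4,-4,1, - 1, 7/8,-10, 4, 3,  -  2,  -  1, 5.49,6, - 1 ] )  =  [ - 10, - 4, - 4, - 2, - 1, - 1, - 1, 7/8, 1, 3,4,  5.49,  6] 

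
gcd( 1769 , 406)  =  29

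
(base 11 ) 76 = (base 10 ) 83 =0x53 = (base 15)58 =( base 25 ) 38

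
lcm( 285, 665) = 1995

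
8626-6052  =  2574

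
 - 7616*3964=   -  30189824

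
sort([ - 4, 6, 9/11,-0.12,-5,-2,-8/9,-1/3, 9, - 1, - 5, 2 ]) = [  -  5,-5  , - 4, - 2, - 1, - 8/9, - 1/3,-0.12, 9/11, 2,6, 9 ] 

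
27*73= 1971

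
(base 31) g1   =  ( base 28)hl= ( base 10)497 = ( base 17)1c4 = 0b111110001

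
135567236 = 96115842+39451394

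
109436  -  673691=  - 564255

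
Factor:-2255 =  - 5^1 * 11^1*41^1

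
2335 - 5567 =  - 3232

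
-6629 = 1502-8131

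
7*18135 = 126945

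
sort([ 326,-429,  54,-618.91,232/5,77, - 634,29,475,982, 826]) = [ -634, - 618.91, -429, 29,232/5, 54, 77,326,475,826, 982]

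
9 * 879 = 7911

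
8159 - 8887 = - 728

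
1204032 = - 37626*( - 32)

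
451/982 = 451/982 = 0.46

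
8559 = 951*9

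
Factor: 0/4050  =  0^1 = 0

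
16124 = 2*8062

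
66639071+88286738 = 154925809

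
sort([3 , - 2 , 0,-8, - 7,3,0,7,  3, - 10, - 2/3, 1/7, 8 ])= [-10, - 8, - 7, - 2, - 2/3,0, 0, 1/7, 3, 3, 3, 7, 8 ] 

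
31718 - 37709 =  - 5991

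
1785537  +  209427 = 1994964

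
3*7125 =21375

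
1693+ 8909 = 10602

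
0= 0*( - 9839) 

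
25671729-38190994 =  - 12519265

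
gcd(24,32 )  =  8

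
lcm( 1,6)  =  6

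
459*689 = 316251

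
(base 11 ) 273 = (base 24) DA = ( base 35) 97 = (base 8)502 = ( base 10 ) 322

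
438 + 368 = 806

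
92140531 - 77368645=14771886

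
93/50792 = 93/50792 =0.00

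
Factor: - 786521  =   - 223^1 * 3527^1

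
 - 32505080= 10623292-43128372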